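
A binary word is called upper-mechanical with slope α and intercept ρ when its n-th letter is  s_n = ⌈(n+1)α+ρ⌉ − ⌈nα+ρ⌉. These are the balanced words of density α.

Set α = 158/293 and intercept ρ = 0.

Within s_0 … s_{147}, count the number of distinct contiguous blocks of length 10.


t_n = ⌈(n·158)/293⌉ for n = 0 … 148:
  n=0…9: ⌈0/293⌉=0 ⌈158/293⌉=1 ⌈316/293⌉=2 ⌈474/293⌉=2 ⌈632/293⌉=3 ⌈790/293⌉=3 ⌈948/293⌉=4 ⌈1106/293⌉=4 ⌈1264/293⌉=5 ⌈1422/293⌉=5
  n=10…19: ⌈1580/293⌉=6 ⌈1738/293⌉=6 ⌈1896/293⌉=7 ⌈2054/293⌉=8 ⌈2212/293⌉=8 ⌈2370/293⌉=9 ⌈2528/293⌉=9 ⌈2686/293⌉=10 ⌈2844/293⌉=10 ⌈3002/293⌉=11
  n=20…29: ⌈3160/293⌉=11 ⌈3318/293⌉=12 ⌈3476/293⌉=12 ⌈3634/293⌉=13 ⌈3792/293⌉=13 ⌈3950/293⌉=14 ⌈4108/293⌉=15 ⌈4266/293⌉=15 ⌈4424/293⌉=16 ⌈4582/293⌉=16
  n=30…39: ⌈4740/293⌉=17 ⌈4898/293⌉=17 ⌈5056/293⌉=18 ⌈5214/293⌉=18 ⌈5372/293⌉=19 ⌈5530/293⌉=19 ⌈5688/293⌉=20 ⌈5846/293⌉=20 ⌈6004/293⌉=21 ⌈6162/293⌉=22
  n=40…49: ⌈6320/293⌉=22 ⌈6478/293⌉=23 ⌈6636/293⌉=23 ⌈6794/293⌉=24 ⌈6952/293⌉=24 ⌈7110/293⌉=25 ⌈7268/293⌉=25 ⌈7426/293⌉=26 ⌈7584/293⌉=26 ⌈7742/293⌉=27
  n=50…59: ⌈7900/293⌉=27 ⌈8058/293⌉=28 ⌈8216/293⌉=29 ⌈8374/293⌉=29 ⌈8532/293⌉=30 ⌈8690/293⌉=30 ⌈8848/293⌉=31 ⌈9006/293⌉=31 ⌈9164/293⌉=32 ⌈9322/293⌉=32
  n=60…69: ⌈9480/293⌉=33 ⌈9638/293⌉=33 ⌈9796/293⌉=34 ⌈9954/293⌉=34 ⌈10112/293⌉=35 ⌈10270/293⌉=36 ⌈10428/293⌉=36 ⌈10586/293⌉=37 ⌈10744/293⌉=37 ⌈10902/293⌉=38
  n=70…79: ⌈11060/293⌉=38 ⌈11218/293⌉=39 ⌈11376/293⌉=39 ⌈11534/293⌉=40 ⌈11692/293⌉=40 ⌈11850/293⌉=41 ⌈12008/293⌉=41 ⌈12166/293⌉=42 ⌈12324/293⌉=43 ⌈12482/293⌉=43
  n=80…89: ⌈12640/293⌉=44 ⌈12798/293⌉=44 ⌈12956/293⌉=45 ⌈13114/293⌉=45 ⌈13272/293⌉=46 ⌈13430/293⌉=46 ⌈13588/293⌉=47 ⌈13746/293⌉=47 ⌈13904/293⌉=48 ⌈14062/293⌉=48
  n=90…99: ⌈14220/293⌉=49 ⌈14378/293⌉=50 ⌈14536/293⌉=50 ⌈14694/293⌉=51 ⌈14852/293⌉=51 ⌈15010/293⌉=52 ⌈15168/293⌉=52 ⌈15326/293⌉=53 ⌈15484/293⌉=53 ⌈15642/293⌉=54
  n=100…109: ⌈15800/293⌉=54 ⌈15958/293⌉=55 ⌈16116/293⌉=56 ⌈16274/293⌉=56 ⌈16432/293⌉=57 ⌈16590/293⌉=57 ⌈16748/293⌉=58 ⌈16906/293⌉=58 ⌈17064/293⌉=59 ⌈17222/293⌉=59
  n=110…119: ⌈17380/293⌉=60 ⌈17538/293⌉=60 ⌈17696/293⌉=61 ⌈17854/293⌉=61 ⌈18012/293⌉=62 ⌈18170/293⌉=63 ⌈18328/293⌉=63 ⌈18486/293⌉=64 ⌈18644/293⌉=64 ⌈18802/293⌉=65
  n=120…129: ⌈18960/293⌉=65 ⌈19118/293⌉=66 ⌈19276/293⌉=66 ⌈19434/293⌉=67 ⌈19592/293⌉=67 ⌈19750/293⌉=68 ⌈19908/293⌉=68 ⌈20066/293⌉=69 ⌈20224/293⌉=70 ⌈20382/293⌉=70
  n=130…139: ⌈20540/293⌉=71 ⌈20698/293⌉=71 ⌈20856/293⌉=72 ⌈21014/293⌉=72 ⌈21172/293⌉=73 ⌈21330/293⌉=73 ⌈21488/293⌉=74 ⌈21646/293⌉=74 ⌈21804/293⌉=75 ⌈21962/293⌉=75
  n=140…148: ⌈22120/293⌉=76 ⌈22278/293⌉=77 ⌈22436/293⌉=77 ⌈22594/293⌉=78 ⌈22752/293⌉=78 ⌈22910/293⌉=79 ⌈23068/293⌉=79 ⌈23226/293⌉=80 ⌈23384/293⌉=80
s_n = t_(n+1) − t_n for n = 0 … 147 gives
prefix = 1101010101011010101010101101010101010110101010101011010101010101101010101010110101010101011010101010110101010101011010101010101101010101010110101010
slide a length-10 window over [0..9] … [138..147] (139 windows); first occurrence of each distinct factor:
  [  0..  9] 1101010101
  [  1.. 10] 1010101010
  [  2.. 11] 0101010101
  [  3.. 12] 1010101011
  [  4.. 13] 0101010110
  [  5.. 14] 1010101101
  [  6.. 15] 0101011010
  [  7.. 16] 1010110101
  [  8.. 17] 0101101010
  [  9.. 18] 1011010101
  [ 10.. 19] 0110101010
  (the other 128 windows repeat one of these)
distinct factors: {0101010101, 0101010110, 0101011010, 0101101010, 0110101010, 1010101010, 1010101011, 1010101101, 1010110101, 1011010101, 1101010101}
count = 11  (Sturmian bound for length 10 is 11)

11


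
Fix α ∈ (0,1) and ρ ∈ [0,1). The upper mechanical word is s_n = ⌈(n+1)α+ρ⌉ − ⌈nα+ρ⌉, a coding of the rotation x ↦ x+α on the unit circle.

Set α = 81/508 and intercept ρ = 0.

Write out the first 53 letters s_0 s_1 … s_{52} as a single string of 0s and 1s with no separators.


n=0: ⌈(1·81)/508⌉ − ⌈(0·81)/508⌉ = ⌈81/508⌉ − ⌈0/508⌉ = 1 − 0 = 1
n=1: ⌈(2·81)/508⌉ − ⌈(1·81)/508⌉ = ⌈162/508⌉ − ⌈81/508⌉ = 1 − 1 = 0
n=2: ⌈(3·81)/508⌉ − ⌈(2·81)/508⌉ = ⌈243/508⌉ − ⌈162/508⌉ = 1 − 1 = 0
n=3: ⌈(4·81)/508⌉ − ⌈(3·81)/508⌉ = ⌈324/508⌉ − ⌈243/508⌉ = 1 − 1 = 0
n=4: ⌈(5·81)/508⌉ − ⌈(4·81)/508⌉ = ⌈405/508⌉ − ⌈324/508⌉ = 1 − 1 = 0
n=5: ⌈(6·81)/508⌉ − ⌈(5·81)/508⌉ = ⌈486/508⌉ − ⌈405/508⌉ = 1 − 1 = 0
n=6: ⌈(7·81)/508⌉ − ⌈(6·81)/508⌉ = ⌈567/508⌉ − ⌈486/508⌉ = 2 − 1 = 1
n=7: ⌈(8·81)/508⌉ − ⌈(7·81)/508⌉ = ⌈648/508⌉ − ⌈567/508⌉ = 2 − 2 = 0
n=8: ⌈(9·81)/508⌉ − ⌈(8·81)/508⌉ = ⌈729/508⌉ − ⌈648/508⌉ = 2 − 2 = 0
n=9: ⌈(10·81)/508⌉ − ⌈(9·81)/508⌉ = ⌈810/508⌉ − ⌈729/508⌉ = 2 − 2 = 0
n=10: ⌈(11·81)/508⌉ − ⌈(10·81)/508⌉ = ⌈891/508⌉ − ⌈810/508⌉ = 2 − 2 = 0
n=11: ⌈(12·81)/508⌉ − ⌈(11·81)/508⌉ = ⌈972/508⌉ − ⌈891/508⌉ = 2 − 2 = 0
n=12: ⌈(13·81)/508⌉ − ⌈(12·81)/508⌉ = ⌈1053/508⌉ − ⌈972/508⌉ = 3 − 2 = 1
n=13: ⌈(14·81)/508⌉ − ⌈(13·81)/508⌉ = ⌈1134/508⌉ − ⌈1053/508⌉ = 3 − 3 = 0
n=14: ⌈(15·81)/508⌉ − ⌈(14·81)/508⌉ = ⌈1215/508⌉ − ⌈1134/508⌉ = 3 − 3 = 0
n=15: ⌈(16·81)/508⌉ − ⌈(15·81)/508⌉ = ⌈1296/508⌉ − ⌈1215/508⌉ = 3 − 3 = 0
n=16: ⌈(17·81)/508⌉ − ⌈(16·81)/508⌉ = ⌈1377/508⌉ − ⌈1296/508⌉ = 3 − 3 = 0
n=17: ⌈(18·81)/508⌉ − ⌈(17·81)/508⌉ = ⌈1458/508⌉ − ⌈1377/508⌉ = 3 − 3 = 0
n=18: ⌈(19·81)/508⌉ − ⌈(18·81)/508⌉ = ⌈1539/508⌉ − ⌈1458/508⌉ = 4 − 3 = 1
n=19: ⌈(20·81)/508⌉ − ⌈(19·81)/508⌉ = ⌈1620/508⌉ − ⌈1539/508⌉ = 4 − 4 = 0
n=20: ⌈(21·81)/508⌉ − ⌈(20·81)/508⌉ = ⌈1701/508⌉ − ⌈1620/508⌉ = 4 − 4 = 0
n=21: ⌈(22·81)/508⌉ − ⌈(21·81)/508⌉ = ⌈1782/508⌉ − ⌈1701/508⌉ = 4 − 4 = 0
n=22: ⌈(23·81)/508⌉ − ⌈(22·81)/508⌉ = ⌈1863/508⌉ − ⌈1782/508⌉ = 4 − 4 = 0
n=23: ⌈(24·81)/508⌉ − ⌈(23·81)/508⌉ = ⌈1944/508⌉ − ⌈1863/508⌉ = 4 − 4 = 0
n=24: ⌈(25·81)/508⌉ − ⌈(24·81)/508⌉ = ⌈2025/508⌉ − ⌈1944/508⌉ = 4 − 4 = 0
n=25: ⌈(26·81)/508⌉ − ⌈(25·81)/508⌉ = ⌈2106/508⌉ − ⌈2025/508⌉ = 5 − 4 = 1
n=26: ⌈(27·81)/508⌉ − ⌈(26·81)/508⌉ = ⌈2187/508⌉ − ⌈2106/508⌉ = 5 − 5 = 0
n=27: ⌈(28·81)/508⌉ − ⌈(27·81)/508⌉ = ⌈2268/508⌉ − ⌈2187/508⌉ = 5 − 5 = 0
n=28: ⌈(29·81)/508⌉ − ⌈(28·81)/508⌉ = ⌈2349/508⌉ − ⌈2268/508⌉ = 5 − 5 = 0
n=29: ⌈(30·81)/508⌉ − ⌈(29·81)/508⌉ = ⌈2430/508⌉ − ⌈2349/508⌉ = 5 − 5 = 0
n=30: ⌈(31·81)/508⌉ − ⌈(30·81)/508⌉ = ⌈2511/508⌉ − ⌈2430/508⌉ = 5 − 5 = 0
n=31: ⌈(32·81)/508⌉ − ⌈(31·81)/508⌉ = ⌈2592/508⌉ − ⌈2511/508⌉ = 6 − 5 = 1
n=32: ⌈(33·81)/508⌉ − ⌈(32·81)/508⌉ = ⌈2673/508⌉ − ⌈2592/508⌉ = 6 − 6 = 0
n=33: ⌈(34·81)/508⌉ − ⌈(33·81)/508⌉ = ⌈2754/508⌉ − ⌈2673/508⌉ = 6 − 6 = 0
n=34: ⌈(35·81)/508⌉ − ⌈(34·81)/508⌉ = ⌈2835/508⌉ − ⌈2754/508⌉ = 6 − 6 = 0
n=35: ⌈(36·81)/508⌉ − ⌈(35·81)/508⌉ = ⌈2916/508⌉ − ⌈2835/508⌉ = 6 − 6 = 0
n=36: ⌈(37·81)/508⌉ − ⌈(36·81)/508⌉ = ⌈2997/508⌉ − ⌈2916/508⌉ = 6 − 6 = 0
n=37: ⌈(38·81)/508⌉ − ⌈(37·81)/508⌉ = ⌈3078/508⌉ − ⌈2997/508⌉ = 7 − 6 = 1
n=38: ⌈(39·81)/508⌉ − ⌈(38·81)/508⌉ = ⌈3159/508⌉ − ⌈3078/508⌉ = 7 − 7 = 0
n=39: ⌈(40·81)/508⌉ − ⌈(39·81)/508⌉ = ⌈3240/508⌉ − ⌈3159/508⌉ = 7 − 7 = 0
n=40: ⌈(41·81)/508⌉ − ⌈(40·81)/508⌉ = ⌈3321/508⌉ − ⌈3240/508⌉ = 7 − 7 = 0
n=41: ⌈(42·81)/508⌉ − ⌈(41·81)/508⌉ = ⌈3402/508⌉ − ⌈3321/508⌉ = 7 − 7 = 0
n=42: ⌈(43·81)/508⌉ − ⌈(42·81)/508⌉ = ⌈3483/508⌉ − ⌈3402/508⌉ = 7 − 7 = 0
n=43: ⌈(44·81)/508⌉ − ⌈(43·81)/508⌉ = ⌈3564/508⌉ − ⌈3483/508⌉ = 8 − 7 = 1
n=44: ⌈(45·81)/508⌉ − ⌈(44·81)/508⌉ = ⌈3645/508⌉ − ⌈3564/508⌉ = 8 − 8 = 0
n=45: ⌈(46·81)/508⌉ − ⌈(45·81)/508⌉ = ⌈3726/508⌉ − ⌈3645/508⌉ = 8 − 8 = 0
n=46: ⌈(47·81)/508⌉ − ⌈(46·81)/508⌉ = ⌈3807/508⌉ − ⌈3726/508⌉ = 8 − 8 = 0
n=47: ⌈(48·81)/508⌉ − ⌈(47·81)/508⌉ = ⌈3888/508⌉ − ⌈3807/508⌉ = 8 − 8 = 0
n=48: ⌈(49·81)/508⌉ − ⌈(48·81)/508⌉ = ⌈3969/508⌉ − ⌈3888/508⌉ = 8 − 8 = 0
n=49: ⌈(50·81)/508⌉ − ⌈(49·81)/508⌉ = ⌈4050/508⌉ − ⌈3969/508⌉ = 8 − 8 = 0
n=50: ⌈(51·81)/508⌉ − ⌈(50·81)/508⌉ = ⌈4131/508⌉ − ⌈4050/508⌉ = 9 − 8 = 1
n=51: ⌈(52·81)/508⌉ − ⌈(51·81)/508⌉ = ⌈4212/508⌉ − ⌈4131/508⌉ = 9 − 9 = 0
n=52: ⌈(53·81)/508⌉ − ⌈(52·81)/508⌉ = ⌈4293/508⌉ − ⌈4212/508⌉ = 9 − 9 = 0

10000010000010000010000001000001000001000001000000100


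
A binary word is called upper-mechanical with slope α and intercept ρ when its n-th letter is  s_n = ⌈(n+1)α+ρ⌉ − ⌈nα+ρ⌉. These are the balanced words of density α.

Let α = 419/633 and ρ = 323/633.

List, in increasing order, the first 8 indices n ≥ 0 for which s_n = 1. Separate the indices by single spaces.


n=0: ⌈742/633⌉−⌈323/633⌉ = 2−1 = 1  ← one
n=1: ⌈1161/633⌉−⌈742/633⌉ = 2−2 = 0
n=2: ⌈1580/633⌉−⌈1161/633⌉ = 3−2 = 1  ← one
n=3: ⌈1999/633⌉−⌈1580/633⌉ = 4−3 = 1  ← one
n=4: ⌈2418/633⌉−⌈1999/633⌉ = 4−4 = 0
n=5: ⌈2837/633⌉−⌈2418/633⌉ = 5−4 = 1  ← one
n=6: ⌈3256/633⌉−⌈2837/633⌉ = 6−5 = 1  ← one
n=7: ⌈3675/633⌉−⌈3256/633⌉ = 6−6 = 0
n=8: ⌈4094/633⌉−⌈3675/633⌉ = 7−6 = 1  ← one
n=9: ⌈4513/633⌉−⌈4094/633⌉ = 8−7 = 1  ← one
n=10: ⌈4932/633⌉−⌈4513/633⌉ = 8−8 = 0
n=11: ⌈5351/633⌉−⌈4932/633⌉ = 9−8 = 1  ← one
positions of the first 8 ones: 0 2 3 5 6 8 9 11

0 2 3 5 6 8 9 11


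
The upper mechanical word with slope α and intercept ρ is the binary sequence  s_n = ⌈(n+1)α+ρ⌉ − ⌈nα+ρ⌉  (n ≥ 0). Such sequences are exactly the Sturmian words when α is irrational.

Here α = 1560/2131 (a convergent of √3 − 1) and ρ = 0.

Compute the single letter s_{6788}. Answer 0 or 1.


0

(n+1)α + ρ = (6789·1560) / 2131 = 10590840/2131
nα + ρ     = (6788·1560) / 2131 = 10589280/2131
⌈10590840/2131⌉ = 4970,  ⌈10589280/2131⌉ = 4970
s_{6788} = 4970 − 4970 = 0


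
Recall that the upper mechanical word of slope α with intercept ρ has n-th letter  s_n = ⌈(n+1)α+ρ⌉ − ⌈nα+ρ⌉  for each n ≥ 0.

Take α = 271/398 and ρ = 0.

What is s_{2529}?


0

(n+1)α + ρ = (2530·271) / 398 = 685630/398
nα + ρ     = (2529·271) / 398 = 685359/398
⌈685630/398⌉ = 1723,  ⌈685359/398⌉ = 1723
s_{2529} = 1723 − 1723 = 0


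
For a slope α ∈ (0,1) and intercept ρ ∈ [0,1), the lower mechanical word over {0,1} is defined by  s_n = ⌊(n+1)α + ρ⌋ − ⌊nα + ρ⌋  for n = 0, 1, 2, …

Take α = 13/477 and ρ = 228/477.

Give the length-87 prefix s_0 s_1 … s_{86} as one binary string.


000000000000000000010000000000000000000000000000000000010000000000000000000000000000000

n=0: ⌊(1·13+228)/477⌋ − ⌊(0·13+228)/477⌋ = ⌊241/477⌋ − ⌊228/477⌋ = 0 − 0 = 0
n=1: ⌊(2·13+228)/477⌋ − ⌊(1·13+228)/477⌋ = ⌊254/477⌋ − ⌊241/477⌋ = 0 − 0 = 0
n=2: ⌊(3·13+228)/477⌋ − ⌊(2·13+228)/477⌋ = ⌊267/477⌋ − ⌊254/477⌋ = 0 − 0 = 0
n=3: ⌊(4·13+228)/477⌋ − ⌊(3·13+228)/477⌋ = ⌊280/477⌋ − ⌊267/477⌋ = 0 − 0 = 0
n=4: ⌊(5·13+228)/477⌋ − ⌊(4·13+228)/477⌋ = ⌊293/477⌋ − ⌊280/477⌋ = 0 − 0 = 0
n=5: ⌊(6·13+228)/477⌋ − ⌊(5·13+228)/477⌋ = ⌊306/477⌋ − ⌊293/477⌋ = 0 − 0 = 0
n=6: ⌊(7·13+228)/477⌋ − ⌊(6·13+228)/477⌋ = ⌊319/477⌋ − ⌊306/477⌋ = 0 − 0 = 0
n=7: ⌊(8·13+228)/477⌋ − ⌊(7·13+228)/477⌋ = ⌊332/477⌋ − ⌊319/477⌋ = 0 − 0 = 0
n=8: ⌊(9·13+228)/477⌋ − ⌊(8·13+228)/477⌋ = ⌊345/477⌋ − ⌊332/477⌋ = 0 − 0 = 0
n=9: ⌊(10·13+228)/477⌋ − ⌊(9·13+228)/477⌋ = ⌊358/477⌋ − ⌊345/477⌋ = 0 − 0 = 0
n=10: ⌊(11·13+228)/477⌋ − ⌊(10·13+228)/477⌋ = ⌊371/477⌋ − ⌊358/477⌋ = 0 − 0 = 0
n=11: ⌊(12·13+228)/477⌋ − ⌊(11·13+228)/477⌋ = ⌊384/477⌋ − ⌊371/477⌋ = 0 − 0 = 0
n=12: ⌊(13·13+228)/477⌋ − ⌊(12·13+228)/477⌋ = ⌊397/477⌋ − ⌊384/477⌋ = 0 − 0 = 0
n=13: ⌊(14·13+228)/477⌋ − ⌊(13·13+228)/477⌋ = ⌊410/477⌋ − ⌊397/477⌋ = 0 − 0 = 0
n=14: ⌊(15·13+228)/477⌋ − ⌊(14·13+228)/477⌋ = ⌊423/477⌋ − ⌊410/477⌋ = 0 − 0 = 0
n=15: ⌊(16·13+228)/477⌋ − ⌊(15·13+228)/477⌋ = ⌊436/477⌋ − ⌊423/477⌋ = 0 − 0 = 0
n=16: ⌊(17·13+228)/477⌋ − ⌊(16·13+228)/477⌋ = ⌊449/477⌋ − ⌊436/477⌋ = 0 − 0 = 0
n=17: ⌊(18·13+228)/477⌋ − ⌊(17·13+228)/477⌋ = ⌊462/477⌋ − ⌊449/477⌋ = 0 − 0 = 0
n=18: ⌊(19·13+228)/477⌋ − ⌊(18·13+228)/477⌋ = ⌊475/477⌋ − ⌊462/477⌋ = 0 − 0 = 0
n=19: ⌊(20·13+228)/477⌋ − ⌊(19·13+228)/477⌋ = ⌊488/477⌋ − ⌊475/477⌋ = 1 − 0 = 1
n=20: ⌊(21·13+228)/477⌋ − ⌊(20·13+228)/477⌋ = ⌊501/477⌋ − ⌊488/477⌋ = 1 − 1 = 0
n=21: ⌊(22·13+228)/477⌋ − ⌊(21·13+228)/477⌋ = ⌊514/477⌋ − ⌊501/477⌋ = 1 − 1 = 0
n=22: ⌊(23·13+228)/477⌋ − ⌊(22·13+228)/477⌋ = ⌊527/477⌋ − ⌊514/477⌋ = 1 − 1 = 0
n=23: ⌊(24·13+228)/477⌋ − ⌊(23·13+228)/477⌋ = ⌊540/477⌋ − ⌊527/477⌋ = 1 − 1 = 0
n=24: ⌊(25·13+228)/477⌋ − ⌊(24·13+228)/477⌋ = ⌊553/477⌋ − ⌊540/477⌋ = 1 − 1 = 0
n=25: ⌊(26·13+228)/477⌋ − ⌊(25·13+228)/477⌋ = ⌊566/477⌋ − ⌊553/477⌋ = 1 − 1 = 0
n=26: ⌊(27·13+228)/477⌋ − ⌊(26·13+228)/477⌋ = ⌊579/477⌋ − ⌊566/477⌋ = 1 − 1 = 0
n=27: ⌊(28·13+228)/477⌋ − ⌊(27·13+228)/477⌋ = ⌊592/477⌋ − ⌊579/477⌋ = 1 − 1 = 0
n=28: ⌊(29·13+228)/477⌋ − ⌊(28·13+228)/477⌋ = ⌊605/477⌋ − ⌊592/477⌋ = 1 − 1 = 0
n=29: ⌊(30·13+228)/477⌋ − ⌊(29·13+228)/477⌋ = ⌊618/477⌋ − ⌊605/477⌋ = 1 − 1 = 0
n=30: ⌊(31·13+228)/477⌋ − ⌊(30·13+228)/477⌋ = ⌊631/477⌋ − ⌊618/477⌋ = 1 − 1 = 0
n=31: ⌊(32·13+228)/477⌋ − ⌊(31·13+228)/477⌋ = ⌊644/477⌋ − ⌊631/477⌋ = 1 − 1 = 0
n=32: ⌊(33·13+228)/477⌋ − ⌊(32·13+228)/477⌋ = ⌊657/477⌋ − ⌊644/477⌋ = 1 − 1 = 0
n=33: ⌊(34·13+228)/477⌋ − ⌊(33·13+228)/477⌋ = ⌊670/477⌋ − ⌊657/477⌋ = 1 − 1 = 0
n=34: ⌊(35·13+228)/477⌋ − ⌊(34·13+228)/477⌋ = ⌊683/477⌋ − ⌊670/477⌋ = 1 − 1 = 0
n=35: ⌊(36·13+228)/477⌋ − ⌊(35·13+228)/477⌋ = ⌊696/477⌋ − ⌊683/477⌋ = 1 − 1 = 0
n=36: ⌊(37·13+228)/477⌋ − ⌊(36·13+228)/477⌋ = ⌊709/477⌋ − ⌊696/477⌋ = 1 − 1 = 0
n=37: ⌊(38·13+228)/477⌋ − ⌊(37·13+228)/477⌋ = ⌊722/477⌋ − ⌊709/477⌋ = 1 − 1 = 0
n=38: ⌊(39·13+228)/477⌋ − ⌊(38·13+228)/477⌋ = ⌊735/477⌋ − ⌊722/477⌋ = 1 − 1 = 0
n=39: ⌊(40·13+228)/477⌋ − ⌊(39·13+228)/477⌋ = ⌊748/477⌋ − ⌊735/477⌋ = 1 − 1 = 0
n=40: ⌊(41·13+228)/477⌋ − ⌊(40·13+228)/477⌋ = ⌊761/477⌋ − ⌊748/477⌋ = 1 − 1 = 0
n=41: ⌊(42·13+228)/477⌋ − ⌊(41·13+228)/477⌋ = ⌊774/477⌋ − ⌊761/477⌋ = 1 − 1 = 0
n=42: ⌊(43·13+228)/477⌋ − ⌊(42·13+228)/477⌋ = ⌊787/477⌋ − ⌊774/477⌋ = 1 − 1 = 0
n=43: ⌊(44·13+228)/477⌋ − ⌊(43·13+228)/477⌋ = ⌊800/477⌋ − ⌊787/477⌋ = 1 − 1 = 0
n=44: ⌊(45·13+228)/477⌋ − ⌊(44·13+228)/477⌋ = ⌊813/477⌋ − ⌊800/477⌋ = 1 − 1 = 0
n=45: ⌊(46·13+228)/477⌋ − ⌊(45·13+228)/477⌋ = ⌊826/477⌋ − ⌊813/477⌋ = 1 − 1 = 0
n=46: ⌊(47·13+228)/477⌋ − ⌊(46·13+228)/477⌋ = ⌊839/477⌋ − ⌊826/477⌋ = 1 − 1 = 0
n=47: ⌊(48·13+228)/477⌋ − ⌊(47·13+228)/477⌋ = ⌊852/477⌋ − ⌊839/477⌋ = 1 − 1 = 0
n=48: ⌊(49·13+228)/477⌋ − ⌊(48·13+228)/477⌋ = ⌊865/477⌋ − ⌊852/477⌋ = 1 − 1 = 0
n=49: ⌊(50·13+228)/477⌋ − ⌊(49·13+228)/477⌋ = ⌊878/477⌋ − ⌊865/477⌋ = 1 − 1 = 0
n=50: ⌊(51·13+228)/477⌋ − ⌊(50·13+228)/477⌋ = ⌊891/477⌋ − ⌊878/477⌋ = 1 − 1 = 0
n=51: ⌊(52·13+228)/477⌋ − ⌊(51·13+228)/477⌋ = ⌊904/477⌋ − ⌊891/477⌋ = 1 − 1 = 0
n=52: ⌊(53·13+228)/477⌋ − ⌊(52·13+228)/477⌋ = ⌊917/477⌋ − ⌊904/477⌋ = 1 − 1 = 0
n=53: ⌊(54·13+228)/477⌋ − ⌊(53·13+228)/477⌋ = ⌊930/477⌋ − ⌊917/477⌋ = 1 − 1 = 0
n=54: ⌊(55·13+228)/477⌋ − ⌊(54·13+228)/477⌋ = ⌊943/477⌋ − ⌊930/477⌋ = 1 − 1 = 0
n=55: ⌊(56·13+228)/477⌋ − ⌊(55·13+228)/477⌋ = ⌊956/477⌋ − ⌊943/477⌋ = 2 − 1 = 1
n=56: ⌊(57·13+228)/477⌋ − ⌊(56·13+228)/477⌋ = ⌊969/477⌋ − ⌊956/477⌋ = 2 − 2 = 0
n=57: ⌊(58·13+228)/477⌋ − ⌊(57·13+228)/477⌋ = ⌊982/477⌋ − ⌊969/477⌋ = 2 − 2 = 0
n=58: ⌊(59·13+228)/477⌋ − ⌊(58·13+228)/477⌋ = ⌊995/477⌋ − ⌊982/477⌋ = 2 − 2 = 0
n=59: ⌊(60·13+228)/477⌋ − ⌊(59·13+228)/477⌋ = ⌊1008/477⌋ − ⌊995/477⌋ = 2 − 2 = 0
n=60: ⌊(61·13+228)/477⌋ − ⌊(60·13+228)/477⌋ = ⌊1021/477⌋ − ⌊1008/477⌋ = 2 − 2 = 0
n=61: ⌊(62·13+228)/477⌋ − ⌊(61·13+228)/477⌋ = ⌊1034/477⌋ − ⌊1021/477⌋ = 2 − 2 = 0
n=62: ⌊(63·13+228)/477⌋ − ⌊(62·13+228)/477⌋ = ⌊1047/477⌋ − ⌊1034/477⌋ = 2 − 2 = 0
n=63: ⌊(64·13+228)/477⌋ − ⌊(63·13+228)/477⌋ = ⌊1060/477⌋ − ⌊1047/477⌋ = 2 − 2 = 0
n=64: ⌊(65·13+228)/477⌋ − ⌊(64·13+228)/477⌋ = ⌊1073/477⌋ − ⌊1060/477⌋ = 2 − 2 = 0
n=65: ⌊(66·13+228)/477⌋ − ⌊(65·13+228)/477⌋ = ⌊1086/477⌋ − ⌊1073/477⌋ = 2 − 2 = 0
n=66: ⌊(67·13+228)/477⌋ − ⌊(66·13+228)/477⌋ = ⌊1099/477⌋ − ⌊1086/477⌋ = 2 − 2 = 0
n=67: ⌊(68·13+228)/477⌋ − ⌊(67·13+228)/477⌋ = ⌊1112/477⌋ − ⌊1099/477⌋ = 2 − 2 = 0
n=68: ⌊(69·13+228)/477⌋ − ⌊(68·13+228)/477⌋ = ⌊1125/477⌋ − ⌊1112/477⌋ = 2 − 2 = 0
n=69: ⌊(70·13+228)/477⌋ − ⌊(69·13+228)/477⌋ = ⌊1138/477⌋ − ⌊1125/477⌋ = 2 − 2 = 0
n=70: ⌊(71·13+228)/477⌋ − ⌊(70·13+228)/477⌋ = ⌊1151/477⌋ − ⌊1138/477⌋ = 2 − 2 = 0
n=71: ⌊(72·13+228)/477⌋ − ⌊(71·13+228)/477⌋ = ⌊1164/477⌋ − ⌊1151/477⌋ = 2 − 2 = 0
n=72: ⌊(73·13+228)/477⌋ − ⌊(72·13+228)/477⌋ = ⌊1177/477⌋ − ⌊1164/477⌋ = 2 − 2 = 0
n=73: ⌊(74·13+228)/477⌋ − ⌊(73·13+228)/477⌋ = ⌊1190/477⌋ − ⌊1177/477⌋ = 2 − 2 = 0
n=74: ⌊(75·13+228)/477⌋ − ⌊(74·13+228)/477⌋ = ⌊1203/477⌋ − ⌊1190/477⌋ = 2 − 2 = 0
n=75: ⌊(76·13+228)/477⌋ − ⌊(75·13+228)/477⌋ = ⌊1216/477⌋ − ⌊1203/477⌋ = 2 − 2 = 0
n=76: ⌊(77·13+228)/477⌋ − ⌊(76·13+228)/477⌋ = ⌊1229/477⌋ − ⌊1216/477⌋ = 2 − 2 = 0
n=77: ⌊(78·13+228)/477⌋ − ⌊(77·13+228)/477⌋ = ⌊1242/477⌋ − ⌊1229/477⌋ = 2 − 2 = 0
n=78: ⌊(79·13+228)/477⌋ − ⌊(78·13+228)/477⌋ = ⌊1255/477⌋ − ⌊1242/477⌋ = 2 − 2 = 0
n=79: ⌊(80·13+228)/477⌋ − ⌊(79·13+228)/477⌋ = ⌊1268/477⌋ − ⌊1255/477⌋ = 2 − 2 = 0
n=80: ⌊(81·13+228)/477⌋ − ⌊(80·13+228)/477⌋ = ⌊1281/477⌋ − ⌊1268/477⌋ = 2 − 2 = 0
n=81: ⌊(82·13+228)/477⌋ − ⌊(81·13+228)/477⌋ = ⌊1294/477⌋ − ⌊1281/477⌋ = 2 − 2 = 0
n=82: ⌊(83·13+228)/477⌋ − ⌊(82·13+228)/477⌋ = ⌊1307/477⌋ − ⌊1294/477⌋ = 2 − 2 = 0
n=83: ⌊(84·13+228)/477⌋ − ⌊(83·13+228)/477⌋ = ⌊1320/477⌋ − ⌊1307/477⌋ = 2 − 2 = 0
n=84: ⌊(85·13+228)/477⌋ − ⌊(84·13+228)/477⌋ = ⌊1333/477⌋ − ⌊1320/477⌋ = 2 − 2 = 0
n=85: ⌊(86·13+228)/477⌋ − ⌊(85·13+228)/477⌋ = ⌊1346/477⌋ − ⌊1333/477⌋ = 2 − 2 = 0
n=86: ⌊(87·13+228)/477⌋ − ⌊(86·13+228)/477⌋ = ⌊1359/477⌋ − ⌊1346/477⌋ = 2 − 2 = 0


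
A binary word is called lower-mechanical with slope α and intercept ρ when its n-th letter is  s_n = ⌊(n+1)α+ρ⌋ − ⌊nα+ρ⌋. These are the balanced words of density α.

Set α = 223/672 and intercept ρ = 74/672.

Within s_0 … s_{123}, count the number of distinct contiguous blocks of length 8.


t_n = ⌊(n·223+74)/672⌋ for n = 0 … 124:
  n=0…9: ⌊74/672⌋=0 ⌊297/672⌋=0 ⌊520/672⌋=0 ⌊743/672⌋=1 ⌊966/672⌋=1 ⌊1189/672⌋=1 ⌊1412/672⌋=2 ⌊1635/672⌋=2 ⌊1858/672⌋=2 ⌊2081/672⌋=3
  n=10…19: ⌊2304/672⌋=3 ⌊2527/672⌋=3 ⌊2750/672⌋=4 ⌊2973/672⌋=4 ⌊3196/672⌋=4 ⌊3419/672⌋=5 ⌊3642/672⌋=5 ⌊3865/672⌋=5 ⌊4088/672⌋=6 ⌊4311/672⌋=6
  n=20…29: ⌊4534/672⌋=6 ⌊4757/672⌋=7 ⌊4980/672⌋=7 ⌊5203/672⌋=7 ⌊5426/672⌋=8 ⌊5649/672⌋=8 ⌊5872/672⌋=8 ⌊6095/672⌋=9 ⌊6318/672⌋=9 ⌊6541/672⌋=9
  n=30…39: ⌊6764/672⌋=10 ⌊6987/672⌋=10 ⌊7210/672⌋=10 ⌊7433/672⌋=11 ⌊7656/672⌋=11 ⌊7879/672⌋=11 ⌊8102/672⌋=12 ⌊8325/672⌋=12 ⌊8548/672⌋=12 ⌊8771/672⌋=13
  n=40…49: ⌊8994/672⌋=13 ⌊9217/672⌋=13 ⌊9440/672⌋=14 ⌊9663/672⌋=14 ⌊9886/672⌋=14 ⌊10109/672⌋=15 ⌊10332/672⌋=15 ⌊10555/672⌋=15 ⌊10778/672⌋=16 ⌊11001/672⌋=16
  n=50…59: ⌊11224/672⌋=16 ⌊11447/672⌋=17 ⌊11670/672⌋=17 ⌊11893/672⌋=17 ⌊12116/672⌋=18 ⌊12339/672⌋=18 ⌊12562/672⌋=18 ⌊12785/672⌋=19 ⌊13008/672⌋=19 ⌊13231/672⌋=19
  n=60…69: ⌊13454/672⌋=20 ⌊13677/672⌋=20 ⌊13900/672⌋=20 ⌊14123/672⌋=21 ⌊14346/672⌋=21 ⌊14569/672⌋=21 ⌊14792/672⌋=22 ⌊15015/672⌋=22 ⌊15238/672⌋=22 ⌊15461/672⌋=23
  n=70…79: ⌊15684/672⌋=23 ⌊15907/672⌋=23 ⌊16130/672⌋=24 ⌊16353/672⌋=24 ⌊16576/672⌋=24 ⌊16799/672⌋=24 ⌊17022/672⌋=25 ⌊17245/672⌋=25 ⌊17468/672⌋=25 ⌊17691/672⌋=26
  n=80…89: ⌊17914/672⌋=26 ⌊18137/672⌋=26 ⌊18360/672⌋=27 ⌊18583/672⌋=27 ⌊18806/672⌋=27 ⌊19029/672⌋=28 ⌊19252/672⌋=28 ⌊19475/672⌋=28 ⌊19698/672⌋=29 ⌊19921/672⌋=29
  n=90…99: ⌊20144/672⌋=29 ⌊20367/672⌋=30 ⌊20590/672⌋=30 ⌊20813/672⌋=30 ⌊21036/672⌋=31 ⌊21259/672⌋=31 ⌊21482/672⌋=31 ⌊21705/672⌋=32 ⌊21928/672⌋=32 ⌊22151/672⌋=32
  n=100…109: ⌊22374/672⌋=33 ⌊22597/672⌋=33 ⌊22820/672⌋=33 ⌊23043/672⌋=34 ⌊23266/672⌋=34 ⌊23489/672⌋=34 ⌊23712/672⌋=35 ⌊23935/672⌋=35 ⌊24158/672⌋=35 ⌊24381/672⌋=36
  n=110…119: ⌊24604/672⌋=36 ⌊24827/672⌋=36 ⌊25050/672⌋=37 ⌊25273/672⌋=37 ⌊25496/672⌋=37 ⌊25719/672⌋=38 ⌊25942/672⌋=38 ⌊26165/672⌋=38 ⌊26388/672⌋=39 ⌊26611/672⌋=39
  n=120…124: ⌊26834/672⌋=39 ⌊27057/672⌋=40 ⌊27280/672⌋=40 ⌊27503/672⌋=40 ⌊27726/672⌋=41
s_n = t_(n+1) − t_n for n = 0 … 123 gives
prefix = 0010010010010010010010010010010010010010010010010010010010010010010010010001001001001001001001001001001001001001001001001001
slide a length-8 window over [0..7] … [116..123] (117 windows); first occurrence of each distinct factor:
  [  0..  7] 00100100
  [  1..  8] 01001001
  [  2..  9] 10010010
  [ 67.. 74] 01001000
  [ 68.. 75] 10010001
  [ 69.. 76] 00100010
  [ 70.. 77] 01000100
  [ 71.. 78] 10001001
  [ 72.. 79] 00010010
  (the other 108 windows repeat one of these)
distinct factors: {00010010, 00100010, 00100100, 01000100, 01001000, 01001001, 10001001, 10010001, 10010010}
count = 9  (Sturmian bound for length 8 is 9)

9


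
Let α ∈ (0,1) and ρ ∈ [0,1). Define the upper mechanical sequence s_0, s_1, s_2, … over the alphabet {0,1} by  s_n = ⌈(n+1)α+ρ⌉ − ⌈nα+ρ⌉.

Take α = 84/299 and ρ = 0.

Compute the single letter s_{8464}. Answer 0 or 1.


(n+1)α + ρ = (8465·84) / 299 = 711060/299
nα + ρ     = (8464·84) / 299 = 710976/299
⌈711060/299⌉ = 2379,  ⌈710976/299⌉ = 2378
s_{8464} = 2379 − 2378 = 1

1


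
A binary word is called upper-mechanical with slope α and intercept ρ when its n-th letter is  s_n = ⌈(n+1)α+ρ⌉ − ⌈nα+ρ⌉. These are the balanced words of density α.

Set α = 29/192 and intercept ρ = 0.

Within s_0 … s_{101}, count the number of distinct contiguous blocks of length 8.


9

t_n = ⌈(n·29)/192⌉ for n = 0 … 102:
  n=0…9: ⌈0/192⌉=0 ⌈29/192⌉=1 ⌈58/192⌉=1 ⌈87/192⌉=1 ⌈116/192⌉=1 ⌈145/192⌉=1 ⌈174/192⌉=1 ⌈203/192⌉=2 ⌈232/192⌉=2 ⌈261/192⌉=2
  n=10…19: ⌈290/192⌉=2 ⌈319/192⌉=2 ⌈348/192⌉=2 ⌈377/192⌉=2 ⌈406/192⌉=3 ⌈435/192⌉=3 ⌈464/192⌉=3 ⌈493/192⌉=3 ⌈522/192⌉=3 ⌈551/192⌉=3
  n=20…29: ⌈580/192⌉=4 ⌈609/192⌉=4 ⌈638/192⌉=4 ⌈667/192⌉=4 ⌈696/192⌉=4 ⌈725/192⌉=4 ⌈754/192⌉=4 ⌈783/192⌉=5 ⌈812/192⌉=5 ⌈841/192⌉=5
  n=30…39: ⌈870/192⌉=5 ⌈899/192⌉=5 ⌈928/192⌉=5 ⌈957/192⌉=5 ⌈986/192⌉=6 ⌈1015/192⌉=6 ⌈1044/192⌉=6 ⌈1073/192⌉=6 ⌈1102/192⌉=6 ⌈1131/192⌉=6
  n=40…49: ⌈1160/192⌉=7 ⌈1189/192⌉=7 ⌈1218/192⌉=7 ⌈1247/192⌉=7 ⌈1276/192⌉=7 ⌈1305/192⌉=7 ⌈1334/192⌉=7 ⌈1363/192⌉=8 ⌈1392/192⌉=8 ⌈1421/192⌉=8
  n=50…59: ⌈1450/192⌉=8 ⌈1479/192⌉=8 ⌈1508/192⌉=8 ⌈1537/192⌉=9 ⌈1566/192⌉=9 ⌈1595/192⌉=9 ⌈1624/192⌉=9 ⌈1653/192⌉=9 ⌈1682/192⌉=9 ⌈1711/192⌉=9
  n=60…69: ⌈1740/192⌉=10 ⌈1769/192⌉=10 ⌈1798/192⌉=10 ⌈1827/192⌉=10 ⌈1856/192⌉=10 ⌈1885/192⌉=10 ⌈1914/192⌉=10 ⌈1943/192⌉=11 ⌈1972/192⌉=11 ⌈2001/192⌉=11
  n=70…79: ⌈2030/192⌉=11 ⌈2059/192⌉=11 ⌈2088/192⌉=11 ⌈2117/192⌉=12 ⌈2146/192⌉=12 ⌈2175/192⌉=12 ⌈2204/192⌉=12 ⌈2233/192⌉=12 ⌈2262/192⌉=12 ⌈2291/192⌉=12
  n=80…89: ⌈2320/192⌉=13 ⌈2349/192⌉=13 ⌈2378/192⌉=13 ⌈2407/192⌉=13 ⌈2436/192⌉=13 ⌈2465/192⌉=13 ⌈2494/192⌉=13 ⌈2523/192⌉=14 ⌈2552/192⌉=14 ⌈2581/192⌉=14
  n=90…99: ⌈2610/192⌉=14 ⌈2639/192⌉=14 ⌈2668/192⌉=14 ⌈2697/192⌉=15 ⌈2726/192⌉=15 ⌈2755/192⌉=15 ⌈2784/192⌉=15 ⌈2813/192⌉=15 ⌈2842/192⌉=15 ⌈2871/192⌉=15
  n=100…102: ⌈2900/192⌉=16 ⌈2929/192⌉=16 ⌈2958/192⌉=16
s_n = t_(n+1) − t_n for n = 0 … 101 gives
prefix = 100000100000010000010000001000000100000100000010000010000001000000100000100000010000001000001000000100
slide a length-8 window over [0..7] … [94..101] (95 windows); first occurrence of each distinct factor:
  [  0..  7] 10000010
  [  1..  8] 00000100
  [  2..  9] 00001000
  [  3.. 10] 00010000
  [  4.. 11] 00100000
  [  5.. 12] 01000000
  [  6.. 13] 10000001
  [  7.. 14] 00000010
  [ 12.. 19] 01000001
  (the other 86 windows repeat one of these)
distinct factors: {00000010, 00000100, 00001000, 00010000, 00100000, 01000000, 01000001, 10000001, 10000010}
count = 9  (Sturmian bound for length 8 is 9)


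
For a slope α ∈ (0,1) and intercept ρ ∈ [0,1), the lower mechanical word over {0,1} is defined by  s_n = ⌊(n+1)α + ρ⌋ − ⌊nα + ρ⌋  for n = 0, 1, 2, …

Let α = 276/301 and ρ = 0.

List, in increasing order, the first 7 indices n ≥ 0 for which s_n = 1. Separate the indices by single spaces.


1 2 3 4 5 6 7

n=0: ⌊276/301⌋−⌊0/301⌋ = 0−0 = 0
n=1: ⌊552/301⌋−⌊276/301⌋ = 1−0 = 1  ← one
n=2: ⌊828/301⌋−⌊552/301⌋ = 2−1 = 1  ← one
n=3: ⌊1104/301⌋−⌊828/301⌋ = 3−2 = 1  ← one
n=4: ⌊1380/301⌋−⌊1104/301⌋ = 4−3 = 1  ← one
n=5: ⌊1656/301⌋−⌊1380/301⌋ = 5−4 = 1  ← one
n=6: ⌊1932/301⌋−⌊1656/301⌋ = 6−5 = 1  ← one
n=7: ⌊2208/301⌋−⌊1932/301⌋ = 7−6 = 1  ← one
positions of the first 7 ones: 1 2 3 4 5 6 7


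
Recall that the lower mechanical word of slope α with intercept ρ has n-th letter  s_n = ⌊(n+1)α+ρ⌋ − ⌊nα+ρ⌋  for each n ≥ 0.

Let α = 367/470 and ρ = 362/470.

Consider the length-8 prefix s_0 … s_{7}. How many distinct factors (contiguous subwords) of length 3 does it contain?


4

t_n = ⌊(n·367+362)/470⌋ for n = 0 … 8:
  n=0…8: ⌊362/470⌋=0 ⌊729/470⌋=1 ⌊1096/470⌋=2 ⌊1463/470⌋=3 ⌊1830/470⌋=3 ⌊2197/470⌋=4 ⌊2564/470⌋=5 ⌊2931/470⌋=6 ⌊3298/470⌋=7
s_n = t_(n+1) − t_n for n = 0 … 7 gives
prefix = 11101111
slide a length-3 window over [0..2] … [5..7] (6 windows); first occurrence of each distinct factor:
  [  0..  2] 111
  [  1..  3] 110
  [  2..  4] 101
  [  3..  5] 011
  (the other 2 windows repeat one of these)
distinct factors: {011, 101, 110, 111}
count = 4  (Sturmian bound for length 3 is 4)


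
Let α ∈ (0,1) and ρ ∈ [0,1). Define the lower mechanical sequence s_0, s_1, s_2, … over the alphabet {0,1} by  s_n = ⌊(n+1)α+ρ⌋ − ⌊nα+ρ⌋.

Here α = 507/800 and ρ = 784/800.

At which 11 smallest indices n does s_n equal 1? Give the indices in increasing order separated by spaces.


n=0: ⌊1291/800⌋−⌊784/800⌋ = 1−0 = 1  ← one
n=1: ⌊1798/800⌋−⌊1291/800⌋ = 2−1 = 1  ← one
n=2: ⌊2305/800⌋−⌊1798/800⌋ = 2−2 = 0
n=3: ⌊2812/800⌋−⌊2305/800⌋ = 3−2 = 1  ← one
n=4: ⌊3319/800⌋−⌊2812/800⌋ = 4−3 = 1  ← one
n=5: ⌊3826/800⌋−⌊3319/800⌋ = 4−4 = 0
n=6: ⌊4333/800⌋−⌊3826/800⌋ = 5−4 = 1  ← one
n=7: ⌊4840/800⌋−⌊4333/800⌋ = 6−5 = 1  ← one
n=8: ⌊5347/800⌋−⌊4840/800⌋ = 6−6 = 0
n=9: ⌊5854/800⌋−⌊5347/800⌋ = 7−6 = 1  ← one
n=10: ⌊6361/800⌋−⌊5854/800⌋ = 7−7 = 0
n=11: ⌊6868/800⌋−⌊6361/800⌋ = 8−7 = 1  ← one
n=12: ⌊7375/800⌋−⌊6868/800⌋ = 9−8 = 1  ← one
n=13: ⌊7882/800⌋−⌊7375/800⌋ = 9−9 = 0
n=14: ⌊8389/800⌋−⌊7882/800⌋ = 10−9 = 1  ← one
n=15: ⌊8896/800⌋−⌊8389/800⌋ = 11−10 = 1  ← one
positions of the first 11 ones: 0 1 3 4 6 7 9 11 12 14 15

0 1 3 4 6 7 9 11 12 14 15


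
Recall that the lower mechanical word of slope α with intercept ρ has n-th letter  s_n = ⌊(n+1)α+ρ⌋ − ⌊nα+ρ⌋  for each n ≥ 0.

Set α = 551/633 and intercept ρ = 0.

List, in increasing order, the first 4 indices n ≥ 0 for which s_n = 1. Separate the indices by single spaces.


n=0: ⌊551/633⌋−⌊0/633⌋ = 0−0 = 0
n=1: ⌊1102/633⌋−⌊551/633⌋ = 1−0 = 1  ← one
n=2: ⌊1653/633⌋−⌊1102/633⌋ = 2−1 = 1  ← one
n=3: ⌊2204/633⌋−⌊1653/633⌋ = 3−2 = 1  ← one
n=4: ⌊2755/633⌋−⌊2204/633⌋ = 4−3 = 1  ← one
positions of the first 4 ones: 1 2 3 4

1 2 3 4


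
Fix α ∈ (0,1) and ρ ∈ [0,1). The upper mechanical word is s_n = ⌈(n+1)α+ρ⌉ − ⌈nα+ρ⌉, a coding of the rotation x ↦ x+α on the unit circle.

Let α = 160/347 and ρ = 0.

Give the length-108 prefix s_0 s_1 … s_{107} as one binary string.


n=0: ⌈(1·160)/347⌉ − ⌈(0·160)/347⌉ = ⌈160/347⌉ − ⌈0/347⌉ = 1 − 0 = 1
n=1: ⌈(2·160)/347⌉ − ⌈(1·160)/347⌉ = ⌈320/347⌉ − ⌈160/347⌉ = 1 − 1 = 0
n=2: ⌈(3·160)/347⌉ − ⌈(2·160)/347⌉ = ⌈480/347⌉ − ⌈320/347⌉ = 2 − 1 = 1
n=3: ⌈(4·160)/347⌉ − ⌈(3·160)/347⌉ = ⌈640/347⌉ − ⌈480/347⌉ = 2 − 2 = 0
n=4: ⌈(5·160)/347⌉ − ⌈(4·160)/347⌉ = ⌈800/347⌉ − ⌈640/347⌉ = 3 − 2 = 1
n=5: ⌈(6·160)/347⌉ − ⌈(5·160)/347⌉ = ⌈960/347⌉ − ⌈800/347⌉ = 3 − 3 = 0
n=6: ⌈(7·160)/347⌉ − ⌈(6·160)/347⌉ = ⌈1120/347⌉ − ⌈960/347⌉ = 4 − 3 = 1
n=7: ⌈(8·160)/347⌉ − ⌈(7·160)/347⌉ = ⌈1280/347⌉ − ⌈1120/347⌉ = 4 − 4 = 0
n=8: ⌈(9·160)/347⌉ − ⌈(8·160)/347⌉ = ⌈1440/347⌉ − ⌈1280/347⌉ = 5 − 4 = 1
n=9: ⌈(10·160)/347⌉ − ⌈(9·160)/347⌉ = ⌈1600/347⌉ − ⌈1440/347⌉ = 5 − 5 = 0
n=10: ⌈(11·160)/347⌉ − ⌈(10·160)/347⌉ = ⌈1760/347⌉ − ⌈1600/347⌉ = 6 − 5 = 1
n=11: ⌈(12·160)/347⌉ − ⌈(11·160)/347⌉ = ⌈1920/347⌉ − ⌈1760/347⌉ = 6 − 6 = 0
n=12: ⌈(13·160)/347⌉ − ⌈(12·160)/347⌉ = ⌈2080/347⌉ − ⌈1920/347⌉ = 6 − 6 = 0
n=13: ⌈(14·160)/347⌉ − ⌈(13·160)/347⌉ = ⌈2240/347⌉ − ⌈2080/347⌉ = 7 − 6 = 1
n=14: ⌈(15·160)/347⌉ − ⌈(14·160)/347⌉ = ⌈2400/347⌉ − ⌈2240/347⌉ = 7 − 7 = 0
n=15: ⌈(16·160)/347⌉ − ⌈(15·160)/347⌉ = ⌈2560/347⌉ − ⌈2400/347⌉ = 8 − 7 = 1
n=16: ⌈(17·160)/347⌉ − ⌈(16·160)/347⌉ = ⌈2720/347⌉ − ⌈2560/347⌉ = 8 − 8 = 0
n=17: ⌈(18·160)/347⌉ − ⌈(17·160)/347⌉ = ⌈2880/347⌉ − ⌈2720/347⌉ = 9 − 8 = 1
n=18: ⌈(19·160)/347⌉ − ⌈(18·160)/347⌉ = ⌈3040/347⌉ − ⌈2880/347⌉ = 9 − 9 = 0
n=19: ⌈(20·160)/347⌉ − ⌈(19·160)/347⌉ = ⌈3200/347⌉ − ⌈3040/347⌉ = 10 − 9 = 1
n=20: ⌈(21·160)/347⌉ − ⌈(20·160)/347⌉ = ⌈3360/347⌉ − ⌈3200/347⌉ = 10 − 10 = 0
n=21: ⌈(22·160)/347⌉ − ⌈(21·160)/347⌉ = ⌈3520/347⌉ − ⌈3360/347⌉ = 11 − 10 = 1
n=22: ⌈(23·160)/347⌉ − ⌈(22·160)/347⌉ = ⌈3680/347⌉ − ⌈3520/347⌉ = 11 − 11 = 0
n=23: ⌈(24·160)/347⌉ − ⌈(23·160)/347⌉ = ⌈3840/347⌉ − ⌈3680/347⌉ = 12 − 11 = 1
n=24: ⌈(25·160)/347⌉ − ⌈(24·160)/347⌉ = ⌈4000/347⌉ − ⌈3840/347⌉ = 12 − 12 = 0
n=25: ⌈(26·160)/347⌉ − ⌈(25·160)/347⌉ = ⌈4160/347⌉ − ⌈4000/347⌉ = 12 − 12 = 0
n=26: ⌈(27·160)/347⌉ − ⌈(26·160)/347⌉ = ⌈4320/347⌉ − ⌈4160/347⌉ = 13 − 12 = 1
n=27: ⌈(28·160)/347⌉ − ⌈(27·160)/347⌉ = ⌈4480/347⌉ − ⌈4320/347⌉ = 13 − 13 = 0
n=28: ⌈(29·160)/347⌉ − ⌈(28·160)/347⌉ = ⌈4640/347⌉ − ⌈4480/347⌉ = 14 − 13 = 1
n=29: ⌈(30·160)/347⌉ − ⌈(29·160)/347⌉ = ⌈4800/347⌉ − ⌈4640/347⌉ = 14 − 14 = 0
n=30: ⌈(31·160)/347⌉ − ⌈(30·160)/347⌉ = ⌈4960/347⌉ − ⌈4800/347⌉ = 15 − 14 = 1
n=31: ⌈(32·160)/347⌉ − ⌈(31·160)/347⌉ = ⌈5120/347⌉ − ⌈4960/347⌉ = 15 − 15 = 0
n=32: ⌈(33·160)/347⌉ − ⌈(32·160)/347⌉ = ⌈5280/347⌉ − ⌈5120/347⌉ = 16 − 15 = 1
n=33: ⌈(34·160)/347⌉ − ⌈(33·160)/347⌉ = ⌈5440/347⌉ − ⌈5280/347⌉ = 16 − 16 = 0
n=34: ⌈(35·160)/347⌉ − ⌈(34·160)/347⌉ = ⌈5600/347⌉ − ⌈5440/347⌉ = 17 − 16 = 1
n=35: ⌈(36·160)/347⌉ − ⌈(35·160)/347⌉ = ⌈5760/347⌉ − ⌈5600/347⌉ = 17 − 17 = 0
n=36: ⌈(37·160)/347⌉ − ⌈(36·160)/347⌉ = ⌈5920/347⌉ − ⌈5760/347⌉ = 18 − 17 = 1
n=37: ⌈(38·160)/347⌉ − ⌈(37·160)/347⌉ = ⌈6080/347⌉ − ⌈5920/347⌉ = 18 − 18 = 0
n=38: ⌈(39·160)/347⌉ − ⌈(38·160)/347⌉ = ⌈6240/347⌉ − ⌈6080/347⌉ = 18 − 18 = 0
n=39: ⌈(40·160)/347⌉ − ⌈(39·160)/347⌉ = ⌈6400/347⌉ − ⌈6240/347⌉ = 19 − 18 = 1
n=40: ⌈(41·160)/347⌉ − ⌈(40·160)/347⌉ = ⌈6560/347⌉ − ⌈6400/347⌉ = 19 − 19 = 0
n=41: ⌈(42·160)/347⌉ − ⌈(41·160)/347⌉ = ⌈6720/347⌉ − ⌈6560/347⌉ = 20 − 19 = 1
n=42: ⌈(43·160)/347⌉ − ⌈(42·160)/347⌉ = ⌈6880/347⌉ − ⌈6720/347⌉ = 20 − 20 = 0
n=43: ⌈(44·160)/347⌉ − ⌈(43·160)/347⌉ = ⌈7040/347⌉ − ⌈6880/347⌉ = 21 − 20 = 1
n=44: ⌈(45·160)/347⌉ − ⌈(44·160)/347⌉ = ⌈7200/347⌉ − ⌈7040/347⌉ = 21 − 21 = 0
n=45: ⌈(46·160)/347⌉ − ⌈(45·160)/347⌉ = ⌈7360/347⌉ − ⌈7200/347⌉ = 22 − 21 = 1
n=46: ⌈(47·160)/347⌉ − ⌈(46·160)/347⌉ = ⌈7520/347⌉ − ⌈7360/347⌉ = 22 − 22 = 0
n=47: ⌈(48·160)/347⌉ − ⌈(47·160)/347⌉ = ⌈7680/347⌉ − ⌈7520/347⌉ = 23 − 22 = 1
n=48: ⌈(49·160)/347⌉ − ⌈(48·160)/347⌉ = ⌈7840/347⌉ − ⌈7680/347⌉ = 23 − 23 = 0
n=49: ⌈(50·160)/347⌉ − ⌈(49·160)/347⌉ = ⌈8000/347⌉ − ⌈7840/347⌉ = 24 − 23 = 1
n=50: ⌈(51·160)/347⌉ − ⌈(50·160)/347⌉ = ⌈8160/347⌉ − ⌈8000/347⌉ = 24 − 24 = 0
n=51: ⌈(52·160)/347⌉ − ⌈(51·160)/347⌉ = ⌈8320/347⌉ − ⌈8160/347⌉ = 24 − 24 = 0
n=52: ⌈(53·160)/347⌉ − ⌈(52·160)/347⌉ = ⌈8480/347⌉ − ⌈8320/347⌉ = 25 − 24 = 1
n=53: ⌈(54·160)/347⌉ − ⌈(53·160)/347⌉ = ⌈8640/347⌉ − ⌈8480/347⌉ = 25 − 25 = 0
n=54: ⌈(55·160)/347⌉ − ⌈(54·160)/347⌉ = ⌈8800/347⌉ − ⌈8640/347⌉ = 26 − 25 = 1
n=55: ⌈(56·160)/347⌉ − ⌈(55·160)/347⌉ = ⌈8960/347⌉ − ⌈8800/347⌉ = 26 − 26 = 0
n=56: ⌈(57·160)/347⌉ − ⌈(56·160)/347⌉ = ⌈9120/347⌉ − ⌈8960/347⌉ = 27 − 26 = 1
n=57: ⌈(58·160)/347⌉ − ⌈(57·160)/347⌉ = ⌈9280/347⌉ − ⌈9120/347⌉ = 27 − 27 = 0
n=58: ⌈(59·160)/347⌉ − ⌈(58·160)/347⌉ = ⌈9440/347⌉ − ⌈9280/347⌉ = 28 − 27 = 1
n=59: ⌈(60·160)/347⌉ − ⌈(59·160)/347⌉ = ⌈9600/347⌉ − ⌈9440/347⌉ = 28 − 28 = 0
n=60: ⌈(61·160)/347⌉ − ⌈(60·160)/347⌉ = ⌈9760/347⌉ − ⌈9600/347⌉ = 29 − 28 = 1
n=61: ⌈(62·160)/347⌉ − ⌈(61·160)/347⌉ = ⌈9920/347⌉ − ⌈9760/347⌉ = 29 − 29 = 0
n=62: ⌈(63·160)/347⌉ − ⌈(62·160)/347⌉ = ⌈10080/347⌉ − ⌈9920/347⌉ = 30 − 29 = 1
n=63: ⌈(64·160)/347⌉ − ⌈(63·160)/347⌉ = ⌈10240/347⌉ − ⌈10080/347⌉ = 30 − 30 = 0
n=64: ⌈(65·160)/347⌉ − ⌈(64·160)/347⌉ = ⌈10400/347⌉ − ⌈10240/347⌉ = 30 − 30 = 0
n=65: ⌈(66·160)/347⌉ − ⌈(65·160)/347⌉ = ⌈10560/347⌉ − ⌈10400/347⌉ = 31 − 30 = 1
n=66: ⌈(67·160)/347⌉ − ⌈(66·160)/347⌉ = ⌈10720/347⌉ − ⌈10560/347⌉ = 31 − 31 = 0
n=67: ⌈(68·160)/347⌉ − ⌈(67·160)/347⌉ = ⌈10880/347⌉ − ⌈10720/347⌉ = 32 − 31 = 1
n=68: ⌈(69·160)/347⌉ − ⌈(68·160)/347⌉ = ⌈11040/347⌉ − ⌈10880/347⌉ = 32 − 32 = 0
n=69: ⌈(70·160)/347⌉ − ⌈(69·160)/347⌉ = ⌈11200/347⌉ − ⌈11040/347⌉ = 33 − 32 = 1
n=70: ⌈(71·160)/347⌉ − ⌈(70·160)/347⌉ = ⌈11360/347⌉ − ⌈11200/347⌉ = 33 − 33 = 0
n=71: ⌈(72·160)/347⌉ − ⌈(71·160)/347⌉ = ⌈11520/347⌉ − ⌈11360/347⌉ = 34 − 33 = 1
n=72: ⌈(73·160)/347⌉ − ⌈(72·160)/347⌉ = ⌈11680/347⌉ − ⌈11520/347⌉ = 34 − 34 = 0
n=73: ⌈(74·160)/347⌉ − ⌈(73·160)/347⌉ = ⌈11840/347⌉ − ⌈11680/347⌉ = 35 − 34 = 1
n=74: ⌈(75·160)/347⌉ − ⌈(74·160)/347⌉ = ⌈12000/347⌉ − ⌈11840/347⌉ = 35 − 35 = 0
n=75: ⌈(76·160)/347⌉ − ⌈(75·160)/347⌉ = ⌈12160/347⌉ − ⌈12000/347⌉ = 36 − 35 = 1
n=76: ⌈(77·160)/347⌉ − ⌈(76·160)/347⌉ = ⌈12320/347⌉ − ⌈12160/347⌉ = 36 − 36 = 0
n=77: ⌈(78·160)/347⌉ − ⌈(77·160)/347⌉ = ⌈12480/347⌉ − ⌈12320/347⌉ = 36 − 36 = 0
n=78: ⌈(79·160)/347⌉ − ⌈(78·160)/347⌉ = ⌈12640/347⌉ − ⌈12480/347⌉ = 37 − 36 = 1
n=79: ⌈(80·160)/347⌉ − ⌈(79·160)/347⌉ = ⌈12800/347⌉ − ⌈12640/347⌉ = 37 − 37 = 0
n=80: ⌈(81·160)/347⌉ − ⌈(80·160)/347⌉ = ⌈12960/347⌉ − ⌈12800/347⌉ = 38 − 37 = 1
n=81: ⌈(82·160)/347⌉ − ⌈(81·160)/347⌉ = ⌈13120/347⌉ − ⌈12960/347⌉ = 38 − 38 = 0
n=82: ⌈(83·160)/347⌉ − ⌈(82·160)/347⌉ = ⌈13280/347⌉ − ⌈13120/347⌉ = 39 − 38 = 1
n=83: ⌈(84·160)/347⌉ − ⌈(83·160)/347⌉ = ⌈13440/347⌉ − ⌈13280/347⌉ = 39 − 39 = 0
n=84: ⌈(85·160)/347⌉ − ⌈(84·160)/347⌉ = ⌈13600/347⌉ − ⌈13440/347⌉ = 40 − 39 = 1
n=85: ⌈(86·160)/347⌉ − ⌈(85·160)/347⌉ = ⌈13760/347⌉ − ⌈13600/347⌉ = 40 − 40 = 0
n=86: ⌈(87·160)/347⌉ − ⌈(86·160)/347⌉ = ⌈13920/347⌉ − ⌈13760/347⌉ = 41 − 40 = 1
n=87: ⌈(88·160)/347⌉ − ⌈(87·160)/347⌉ = ⌈14080/347⌉ − ⌈13920/347⌉ = 41 − 41 = 0
n=88: ⌈(89·160)/347⌉ − ⌈(88·160)/347⌉ = ⌈14240/347⌉ − ⌈14080/347⌉ = 42 − 41 = 1
n=89: ⌈(90·160)/347⌉ − ⌈(89·160)/347⌉ = ⌈14400/347⌉ − ⌈14240/347⌉ = 42 − 42 = 0
n=90: ⌈(91·160)/347⌉ − ⌈(90·160)/347⌉ = ⌈14560/347⌉ − ⌈14400/347⌉ = 42 − 42 = 0
n=91: ⌈(92·160)/347⌉ − ⌈(91·160)/347⌉ = ⌈14720/347⌉ − ⌈14560/347⌉ = 43 − 42 = 1
n=92: ⌈(93·160)/347⌉ − ⌈(92·160)/347⌉ = ⌈14880/347⌉ − ⌈14720/347⌉ = 43 − 43 = 0
n=93: ⌈(94·160)/347⌉ − ⌈(93·160)/347⌉ = ⌈15040/347⌉ − ⌈14880/347⌉ = 44 − 43 = 1
n=94: ⌈(95·160)/347⌉ − ⌈(94·160)/347⌉ = ⌈15200/347⌉ − ⌈15040/347⌉ = 44 − 44 = 0
n=95: ⌈(96·160)/347⌉ − ⌈(95·160)/347⌉ = ⌈15360/347⌉ − ⌈15200/347⌉ = 45 − 44 = 1
n=96: ⌈(97·160)/347⌉ − ⌈(96·160)/347⌉ = ⌈15520/347⌉ − ⌈15360/347⌉ = 45 − 45 = 0
n=97: ⌈(98·160)/347⌉ − ⌈(97·160)/347⌉ = ⌈15680/347⌉ − ⌈15520/347⌉ = 46 − 45 = 1
n=98: ⌈(99·160)/347⌉ − ⌈(98·160)/347⌉ = ⌈15840/347⌉ − ⌈15680/347⌉ = 46 − 46 = 0
n=99: ⌈(100·160)/347⌉ − ⌈(99·160)/347⌉ = ⌈16000/347⌉ − ⌈15840/347⌉ = 47 − 46 = 1
n=100: ⌈(101·160)/347⌉ − ⌈(100·160)/347⌉ = ⌈16160/347⌉ − ⌈16000/347⌉ = 47 − 47 = 0
n=101: ⌈(102·160)/347⌉ − ⌈(101·160)/347⌉ = ⌈16320/347⌉ − ⌈16160/347⌉ = 48 − 47 = 1
n=102: ⌈(103·160)/347⌉ − ⌈(102·160)/347⌉ = ⌈16480/347⌉ − ⌈16320/347⌉ = 48 − 48 = 0
n=103: ⌈(104·160)/347⌉ − ⌈(103·160)/347⌉ = ⌈16640/347⌉ − ⌈16480/347⌉ = 48 − 48 = 0
n=104: ⌈(105·160)/347⌉ − ⌈(104·160)/347⌉ = ⌈16800/347⌉ − ⌈16640/347⌉ = 49 − 48 = 1
n=105: ⌈(106·160)/347⌉ − ⌈(105·160)/347⌉ = ⌈16960/347⌉ − ⌈16800/347⌉ = 49 − 49 = 0
n=106: ⌈(107·160)/347⌉ − ⌈(106·160)/347⌉ = ⌈17120/347⌉ − ⌈16960/347⌉ = 50 − 49 = 1
n=107: ⌈(108·160)/347⌉ − ⌈(107·160)/347⌉ = ⌈17280/347⌉ − ⌈17120/347⌉ = 50 − 50 = 0

101010101010010101010101001010101010100101010101010010101010101001010101010100101010101010010101010101001010
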